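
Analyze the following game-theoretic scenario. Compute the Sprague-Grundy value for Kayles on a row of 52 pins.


Kayles: a move removes 1 or 2 adjacent pins from a contiguous row.
Removing pins from a row of k leaves two independent rows (a, b) with a + b = k - 1 (one pin) or a + b = k - 2 (two pins); an end removal gives a = 0.
By Sprague-Grundy, G(k) = mex{ G(a) XOR G(b) } over all these splits. G(0) = 0.
G(1): splits (0,0):0^0=0 -> mex({0}) = 1
G(2): splits (0,1):0^1=1 (0,0):0^0=0 -> mex({0, 1}) = 2
G(3): splits (0,2):0^2=2 (1,1):1^1=0 (0,1):0^1=1 -> mex({0, 1, 2}) = 3
G(4): splits (0,3):0^3=3 (1,2):1^2=3 (0,2):0^2=2 (1,1):1^1=0 -> mex({0, 2, 3}) = 1
G(5): splits (0,4):0^1=1 (1,3):1^3=2 (2,2):2^2=0 (0,3):0^3=3 (1,2):1^2=3 -> mex({0, 1, 2, 3}) = 4
G(6) = mex({0, 1, 2, 4}) = 3
G(7) = mex({0, 1, 3, 4, 5}) = 2
G(8) = mex({0, 2, 3, 5, 6}) = 1
G(9) = mex({0, 1, 2, 3, 6, 7}) = 4
G(10) = mex({0, 1, 3, 4, 5, 7}) = 2
G(11) = mex({0, 1, 2, 3, 4, 5}) = 6
G(12) = mex({0, 1, 2, 3, 5, 6, 7}) = 4
G(13) = mex({0, 2, 3, 4, 6, 7}) = 1
G(14) = mex({0, 1, 4, 5, 6, 7}) = 2
G(15) = mex({0, 1, 2, 3, 4, 5, 6}) = 7
G(16) = mex({0, 2, 3, 5, 6, 7}) = 1
G(17) = mex({0, 1, 2, 3, 5, 6, 7}) = 4
G(18) = mex({0, 1, 2, 4, 5, 6}) = 3
G(19) = mex({0, 1, 3, 4, 5, 7}) = 2
G(20) = mex({0, 2, 3, 4, 5, 6, 7}) = 1
G(21) = mex({0, 1, 2, 3, 5, 6, 7}) = 4
G(22) = mex({0, 1, 2, 3, 4, 5, 7}) = 6
G(23) = mex({0, 1, 2, 3, 4, 5, 6}) = 7
G(24) = mex({0, 1, 2, 3, 5, 6, 7}) = 4
G(25) = mex({0, 2, 3, 4, 6, 7}) = 1
G(26) = mex({0, 1, 3, 4, 5, 6, 7}) = 2
G(27) = mex({0, 1, 2, 3, 4, 5, 6, 7}) = 8
G(28) = mex({0, 1, 2, 3, 4, 6, 7, 8}) = 5
G(29) = mex({0, 1, 2, 3, 5, 6, 7, 8, 9}) = 4
G(30) = mex({0, 1, 2, 3, 4, 5, 6, 9, 10}) = 7
G(31) = mex({0, 1, 3, 4, 5, 7, 10, 11}) = 2
G(32) = mex({0, 2, 3, 4, 5, 6, 7, 9, 11}) = 1
G(33) = mex({0, 1, 2, 3, 4, 5, 6, 7, 9, 12}) = 8
G(34) = mex({0, 1, 2, 3, 4, 5, 7, 8, 11, 12}) = 6
G(35) = mex({0, 1, 2, 3, 4, 5, 6, 8, 9, 10, 11}) = 7
G(36) = mex({0, 1, 2, 3, 5, 6, 7, 9, 10}) = 4
G(37) = mex({0, 2, 3, 4, 6, 7, 9, 10, 11, 12}) = 1
G(38) = mex({0, 1, 3, 4, 5, 6, 7, 9, 10, 11, 12}) = 2
G(39) = mex({0, 1, 2, 4, 5, 6, 7, 9, 10, 12, 14}) = 3
G(40) = mex({0, 2, 3, 4, 6, 7, 11, 12, 14}) = 1
G(41) = mex({0, 1, 2, 3, 5, 6, 7, 9, 10, 11, 12}) = 4
G(42) = mex({0, 1, 2, 3, 4, 5, 6, 9, 10}) = 7
G(43) = mex({0, 1, 3, 4, 5, 7, 9, 10, 12, 15}) = 2
G(44) = mex({0, 2, 3, 4, 5, 6, 7, 9, 10, 12, 15}) = 1
G(45) = mex({0, 1, 2, 3, 4, 5, 6, 7, 9, 10, 12, 14}) = 8
G(46) = mex({0, 1, 3, 4, 5, 7, 8, 11, 12, 14}) = 2
G(47) = mex({0, 1, 2, 3, 4, 5, 6, 8, 9, 10, 11, 12}) = 7
G(48) = mex({0, 1, 2, 3, 5, 6, 7, 9, 10}) = 4
G(49) = mex({0, 2, 3, 4, 6, 7, 9, 10, 11, 12, 15}) = 1
G(50) = mex({0, 1, 4, 5, 6, 7, 9, 11, 12, 14, 15}) = 2
G(51) = mex({0, 1, 2, 3, 4, 5, 6, 7, 9, 12, 14, 15}) = 8
G(52) = mex({0, 2, 3, 4, 5, 6, 7, 8, 11, 12, 15}) = 1
Therefore G(52) = 1.

1


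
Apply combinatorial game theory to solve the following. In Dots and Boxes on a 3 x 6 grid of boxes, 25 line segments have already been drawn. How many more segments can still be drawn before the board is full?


Grid: 3 x 6 boxes, i.e. 4 rows and 7 columns of dots.
Horizontal edges: (rows + 1) * cols = 4 * 6 = 24
Vertical edges: rows * (cols + 1) = 3 * 7 = 21
Total edges: 24 + 21 = 45
Edges drawn: 25
Remaining: 45 - 25 = 20

20


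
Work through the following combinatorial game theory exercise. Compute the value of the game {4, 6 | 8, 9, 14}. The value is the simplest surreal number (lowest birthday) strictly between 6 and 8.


Left options: {4, 6}, max = 6
Right options: {8, 9, 14}, min = 8
All options are numbers and max(Left) < min(Right), so by the simplicity theorem the value is the simplest (earliest-born) number strictly between 6 and 8.
The only integer strictly between 6 and 8 is 7.
No non-integer in the interval can be simpler: if x is a non-integer in the interval, then floor(x) or ceil(x) also lies in the interval (the interval contains an integer), and both are proper prefixes of x's sign expansion, i.e. born earlier. So the game value is 7.
Game value = 7

7


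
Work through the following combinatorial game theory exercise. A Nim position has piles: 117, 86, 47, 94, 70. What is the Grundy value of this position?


We need the XOR (exclusive or) of all pile sizes.
After XOR-ing pile 1 (size 117): 0 XOR 117 = 117
After XOR-ing pile 2 (size 86): 117 XOR 86 = 35
After XOR-ing pile 3 (size 47): 35 XOR 47 = 12
After XOR-ing pile 4 (size 94): 12 XOR 94 = 82
After XOR-ing pile 5 (size 70): 82 XOR 70 = 20
The Nim-value of this position is 20.

20


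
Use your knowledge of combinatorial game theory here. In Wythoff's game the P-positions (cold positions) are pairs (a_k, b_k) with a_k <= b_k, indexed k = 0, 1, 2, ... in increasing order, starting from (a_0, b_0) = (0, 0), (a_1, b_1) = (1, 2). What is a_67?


By Wythoff's theorem, a_k = floor(k * phi) and b_k = floor(k * phi^2) = a_k + k, where phi = (1 + sqrt(5))/2 is the golden ratio.
phi = (1 + sqrt(5))/2 = 1.618034
k = 67
k * phi = 67 * 1.618034 = 108.408277
a_67 = floor(k * phi) = 108

108


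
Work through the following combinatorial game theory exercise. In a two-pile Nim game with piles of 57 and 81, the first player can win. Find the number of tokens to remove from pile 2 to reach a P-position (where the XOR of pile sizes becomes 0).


Piles: 57 and 81
Current XOR: 57 XOR 81 = 104 (non-zero, so this is an N-position).
To make the XOR zero, we need to find a move that balances the piles.
For pile 2 (size 81): target = 81 XOR 104 = 57
We reduce pile 2 from 81 to 57.
Tokens removed: 81 - 57 = 24
Verification: 57 XOR 57 = 0

24


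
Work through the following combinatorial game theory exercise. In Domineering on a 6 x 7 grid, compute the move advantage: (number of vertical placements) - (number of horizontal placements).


Board is 6 x 7 (rows x cols).
Left (vertical) placements: (rows-1) * cols = 5 * 7 = 35
Right (horizontal) placements: rows * (cols-1) = 6 * 6 = 36
Advantage = Left - Right = 35 - 36 = -1

-1


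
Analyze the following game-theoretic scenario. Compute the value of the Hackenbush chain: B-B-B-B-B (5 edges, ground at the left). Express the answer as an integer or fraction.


Edges (from ground): B-B-B-B-B
By Berlekamp's sign-expansion rule, a Blue-Red Hackenbush stalk has the value of the surreal number whose sign sequence is the edge sequence with B -> + and R -> -.
Sign sequence: +++++
Trace the sign expansion in the surreal number tree, starting from 0:
Edge 1: B (sign +) -> bounds (0, +inf), value = 1
Edge 2: B (sign +) -> bounds (1, +inf), value = 2
Edge 3: B (sign +) -> bounds (2, +inf), value = 3
Edge 4: B (sign +) -> bounds (3, +inf), value = 4
Edge 5: B (sign +) -> bounds (4, +inf), value = 5
Game value = 5

5


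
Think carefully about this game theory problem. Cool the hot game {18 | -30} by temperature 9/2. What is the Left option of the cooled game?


Original game: {18 | -30} (a switch {a | b} with a > b).
Cooling by t (for t below the temperature (a - b)/2 = 24) taxes each move by t: {a | b} cooled by t is {a - t | b + t}.
Cooling amount: t = 9/2
Cooled Left option: 18 - 9/2 = 27/2
Cooled Right option: -30 + 9/2 = -51/2
Cooled game: {27/2 | -51/2}
Left option = 27/2

27/2


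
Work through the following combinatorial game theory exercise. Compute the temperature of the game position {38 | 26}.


The game is {38 | 26}, a switch {a | b} with numbers a > b.
Cooling {a | b} by t gives {a - t | b + t}, which stops being hot when a - t = b + t, i.e. at t = (a - b)/2. So the temperature of a switch is (a - b)/2.
Temperature = (Left option - Right option) / 2
= (38 - (26)) / 2
= 12 / 2
= 6

6


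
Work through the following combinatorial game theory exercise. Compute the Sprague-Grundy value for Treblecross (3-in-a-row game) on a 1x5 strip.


Treblecross: place X on empty cells; 3-in-a-row wins.
Playing within two cells of an existing X lets the opponent win at once, so sensible play treats the cells i-2..i+2 around each X as dead. The player left with no safe cell loses, so this is a normal-play take-away game on strips of safe cells.
Placing X at cell i (0-indexed) of a strip of k safe cells leaves independent strips of sizes max(0, i-2) and max(0, k-i-3). Hence G(k) = mex{ G(max(0,i-2)) XOR G(max(0,k-i-3)) : 0 <= i < k }, with G(0) = 0.
G(1): splits (0,0):0^0=0 -> mex({0}) = 1
G(2): splits (0,0):0^0=0 -> mex({0}) = 1
G(3): splits (0,0):0^0=0 -> mex({0}) = 1
G(4): splits (0,1):0^1=1 (0,0):0^0=0 -> mex({0, 1}) = 2
G(5): splits (0,2):0^1=1 (0,1):0^1=1 (0,0):0^0=0 -> mex({0, 1}) = 2
Therefore G(5) = 2.

2


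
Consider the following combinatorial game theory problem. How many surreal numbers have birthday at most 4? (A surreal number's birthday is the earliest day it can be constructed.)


Day 0: {|} = 0 is born. Count = 1.
Day n: the number of surreal numbers born by day n is 2^(n+1) - 1.
By day 0: 2^1 - 1 = 1
By day 1: 2^2 - 1 = 3
By day 2: 2^3 - 1 = 7
By day 3: 2^4 - 1 = 15
By day 4: 2^5 - 1 = 31
By day 4: 31 surreal numbers.

31


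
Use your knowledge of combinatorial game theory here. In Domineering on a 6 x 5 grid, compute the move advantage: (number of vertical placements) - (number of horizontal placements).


Board is 6 x 5 (rows x cols).
Left (vertical) placements: (rows-1) * cols = 5 * 5 = 25
Right (horizontal) placements: rows * (cols-1) = 6 * 4 = 24
Advantage = Left - Right = 25 - 24 = 1

1


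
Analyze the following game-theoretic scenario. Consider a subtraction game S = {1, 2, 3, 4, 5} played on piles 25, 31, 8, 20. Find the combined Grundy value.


Subtraction set: {1, 2, 3, 4, 5}
For this subtraction set, G(n) = n mod 6 (period = max + 1 = 6).
Pile 1 (size 25): G(25) = 25 mod 6 = 1
Pile 2 (size 31): G(31) = 31 mod 6 = 1
Pile 3 (size 8): G(8) = 8 mod 6 = 2
Pile 4 (size 20): G(20) = 20 mod 6 = 2
Total Grundy value = XOR of all: 1 XOR 1 XOR 2 XOR 2 = 0

0


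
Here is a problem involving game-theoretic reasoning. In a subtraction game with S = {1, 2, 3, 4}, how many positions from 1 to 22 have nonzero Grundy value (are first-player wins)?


Subtraction set S = {1, 2, 3, 4}, so G(n) = n mod 5.
G(n) = 0 when n is a multiple of 5.
Multiples of 5 in [1, 22]: 4
N-positions (nonzero Grundy) = 22 - 4 = 18

18


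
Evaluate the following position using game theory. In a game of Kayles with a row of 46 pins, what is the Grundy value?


Kayles: a move removes 1 or 2 adjacent pins from a contiguous row.
Removing pins from a row of k leaves two independent rows (a, b) with a + b = k - 1 (one pin) or a + b = k - 2 (two pins); an end removal gives a = 0.
By Sprague-Grundy, G(k) = mex{ G(a) XOR G(b) } over all these splits. G(0) = 0.
G(1): splits (0,0):0^0=0 -> mex({0}) = 1
G(2): splits (0,1):0^1=1 (0,0):0^0=0 -> mex({0, 1}) = 2
G(3): splits (0,2):0^2=2 (1,1):1^1=0 (0,1):0^1=1 -> mex({0, 1, 2}) = 3
G(4): splits (0,3):0^3=3 (1,2):1^2=3 (0,2):0^2=2 (1,1):1^1=0 -> mex({0, 2, 3}) = 1
G(5): splits (0,4):0^1=1 (1,3):1^3=2 (2,2):2^2=0 (0,3):0^3=3 (1,2):1^2=3 -> mex({0, 1, 2, 3}) = 4
G(6) = mex({0, 1, 2, 4}) = 3
G(7) = mex({0, 1, 3, 4, 5}) = 2
G(8) = mex({0, 2, 3, 5, 6}) = 1
G(9) = mex({0, 1, 2, 3, 6, 7}) = 4
G(10) = mex({0, 1, 3, 4, 5, 7}) = 2
G(11) = mex({0, 1, 2, 3, 4, 5}) = 6
G(12) = mex({0, 1, 2, 3, 5, 6, 7}) = 4
G(13) = mex({0, 2, 3, 4, 6, 7}) = 1
G(14) = mex({0, 1, 4, 5, 6, 7}) = 2
G(15) = mex({0, 1, 2, 3, 4, 5, 6}) = 7
G(16) = mex({0, 2, 3, 5, 6, 7}) = 1
G(17) = mex({0, 1, 2, 3, 5, 6, 7}) = 4
G(18) = mex({0, 1, 2, 4, 5, 6}) = 3
G(19) = mex({0, 1, 3, 4, 5, 7}) = 2
G(20) = mex({0, 2, 3, 4, 5, 6, 7}) = 1
G(21) = mex({0, 1, 2, 3, 5, 6, 7}) = 4
G(22) = mex({0, 1, 2, 3, 4, 5, 7}) = 6
G(23) = mex({0, 1, 2, 3, 4, 5, 6}) = 7
G(24) = mex({0, 1, 2, 3, 5, 6, 7}) = 4
G(25) = mex({0, 2, 3, 4, 6, 7}) = 1
G(26) = mex({0, 1, 3, 4, 5, 6, 7}) = 2
G(27) = mex({0, 1, 2, 3, 4, 5, 6, 7}) = 8
G(28) = mex({0, 1, 2, 3, 4, 6, 7, 8}) = 5
G(29) = mex({0, 1, 2, 3, 5, 6, 7, 8, 9}) = 4
G(30) = mex({0, 1, 2, 3, 4, 5, 6, 9, 10}) = 7
G(31) = mex({0, 1, 3, 4, 5, 7, 10, 11}) = 2
G(32) = mex({0, 2, 3, 4, 5, 6, 7, 9, 11}) = 1
G(33) = mex({0, 1, 2, 3, 4, 5, 6, 7, 9, 12}) = 8
G(34) = mex({0, 1, 2, 3, 4, 5, 7, 8, 11, 12}) = 6
G(35) = mex({0, 1, 2, 3, 4, 5, 6, 8, 9, 10, 11}) = 7
G(36) = mex({0, 1, 2, 3, 5, 6, 7, 9, 10}) = 4
G(37) = mex({0, 2, 3, 4, 6, 7, 9, 10, 11, 12}) = 1
G(38) = mex({0, 1, 3, 4, 5, 6, 7, 9, 10, 11, 12}) = 2
G(39) = mex({0, 1, 2, 4, 5, 6, 7, 9, 10, 12, 14}) = 3
G(40) = mex({0, 2, 3, 4, 6, 7, 11, 12, 14}) = 1
G(41) = mex({0, 1, 2, 3, 5, 6, 7, 9, 10, 11, 12}) = 4
G(42) = mex({0, 1, 2, 3, 4, 5, 6, 9, 10}) = 7
G(43) = mex({0, 1, 3, 4, 5, 7, 9, 10, 12, 15}) = 2
G(44) = mex({0, 2, 3, 4, 5, 6, 7, 9, 10, 12, 15}) = 1
G(45) = mex({0, 1, 2, 3, 4, 5, 6, 7, 9, 10, 12, 14}) = 8
G(46) = mex({0, 1, 3, 4, 5, 7, 8, 11, 12, 14}) = 2
Therefore G(46) = 2.

2


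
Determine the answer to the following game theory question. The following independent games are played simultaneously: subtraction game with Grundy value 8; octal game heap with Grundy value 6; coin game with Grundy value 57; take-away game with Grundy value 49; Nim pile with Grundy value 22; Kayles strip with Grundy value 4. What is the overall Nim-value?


By the Sprague-Grundy theorem, the Grundy value of a sum of games is the XOR of individual Grundy values.
subtraction game: Grundy value = 8. Running XOR: 0 XOR 8 = 8
octal game heap: Grundy value = 6. Running XOR: 8 XOR 6 = 14
coin game: Grundy value = 57. Running XOR: 14 XOR 57 = 55
take-away game: Grundy value = 49. Running XOR: 55 XOR 49 = 6
Nim pile: Grundy value = 22. Running XOR: 6 XOR 22 = 16
Kayles strip: Grundy value = 4. Running XOR: 16 XOR 4 = 20
The combined Grundy value is 20.

20


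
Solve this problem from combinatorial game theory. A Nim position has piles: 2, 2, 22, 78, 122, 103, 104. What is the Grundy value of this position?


We need the XOR (exclusive or) of all pile sizes.
After XOR-ing pile 1 (size 2): 0 XOR 2 = 2
After XOR-ing pile 2 (size 2): 2 XOR 2 = 0
After XOR-ing pile 3 (size 22): 0 XOR 22 = 22
After XOR-ing pile 4 (size 78): 22 XOR 78 = 88
After XOR-ing pile 5 (size 122): 88 XOR 122 = 34
After XOR-ing pile 6 (size 103): 34 XOR 103 = 69
After XOR-ing pile 7 (size 104): 69 XOR 104 = 45
The Nim-value of this position is 45.

45


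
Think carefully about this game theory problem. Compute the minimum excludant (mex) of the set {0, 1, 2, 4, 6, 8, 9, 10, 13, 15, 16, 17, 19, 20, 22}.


Set = {0, 1, 2, 4, 6, 8, 9, 10, 13, 15, 16, 17, 19, 20, 22}
0 is in the set.
1 is in the set.
2 is in the set.
3 is NOT in the set. This is the mex.
mex = 3

3


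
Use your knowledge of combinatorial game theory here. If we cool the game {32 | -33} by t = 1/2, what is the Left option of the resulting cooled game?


Original game: {32 | -33} (a switch {a | b} with a > b).
Cooling by t (for t below the temperature (a - b)/2 = 65/2) taxes each move by t: {a | b} cooled by t is {a - t | b + t}.
Cooling amount: t = 1/2
Cooled Left option: 32 - 1/2 = 63/2
Cooled Right option: -33 + 1/2 = -65/2
Cooled game: {63/2 | -65/2}
Left option = 63/2

63/2


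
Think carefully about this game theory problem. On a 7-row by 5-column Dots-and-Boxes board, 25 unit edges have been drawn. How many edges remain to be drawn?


Grid: 7 x 5 boxes, i.e. 8 rows and 6 columns of dots.
Horizontal edges: (rows + 1) * cols = 8 * 5 = 40
Vertical edges: rows * (cols + 1) = 7 * 6 = 42
Total edges: 40 + 42 = 82
Edges drawn: 25
Remaining: 82 - 25 = 57

57


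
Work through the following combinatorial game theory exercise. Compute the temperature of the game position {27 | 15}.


The game is {27 | 15}, a switch {a | b} with numbers a > b.
Cooling {a | b} by t gives {a - t | b + t}, which stops being hot when a - t = b + t, i.e. at t = (a - b)/2. So the temperature of a switch is (a - b)/2.
Temperature = (Left option - Right option) / 2
= (27 - (15)) / 2
= 12 / 2
= 6

6


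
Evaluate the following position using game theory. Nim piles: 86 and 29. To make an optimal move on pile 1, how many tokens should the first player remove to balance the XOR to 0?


Piles: 86 and 29
Current XOR: 86 XOR 29 = 75 (non-zero, so this is an N-position).
To make the XOR zero, we need to find a move that balances the piles.
For pile 1 (size 86): target = 86 XOR 75 = 29
We reduce pile 1 from 86 to 29.
Tokens removed: 86 - 29 = 57
Verification: 29 XOR 29 = 0

57


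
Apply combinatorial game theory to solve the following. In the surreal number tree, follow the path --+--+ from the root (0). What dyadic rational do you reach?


Sign expansion: --+--+
Rule: track bounds (lo, hi), initially (-inf, +inf). On '+', the current value becomes lo and we move to the simplest number in (value, hi): value + 1 if hi = +inf, otherwise the midpoint (value + hi)/2. On '-', the current value becomes hi and we move to value - 1 if lo = -inf, otherwise the midpoint (lo + value)/2.
Start at 0.
Step 1: sign = -, move left. Bounds: (-inf, 0). Value = -1
Step 2: sign = -, move left. Bounds: (-inf, -1). Value = -2
Step 3: sign = +, move right. Bounds: (-2, -1). Value = -3/2
Step 4: sign = -, move left. Bounds: (-2, -3/2). Value = -7/4
Step 5: sign = -, move left. Bounds: (-2, -7/4). Value = -15/8
Step 6: sign = +, move right. Bounds: (-15/8, -7/4). Value = -29/16
The surreal number with sign expansion --+--+ is -29/16.

-29/16


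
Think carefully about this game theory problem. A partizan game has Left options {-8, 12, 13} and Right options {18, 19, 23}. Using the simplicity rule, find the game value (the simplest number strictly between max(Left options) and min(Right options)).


Left options: {-8, 12, 13}, max = 13
Right options: {18, 19, 23}, min = 18
All options are numbers and max(Left) < min(Right), so by the simplicity theorem the value is the simplest (earliest-born) number strictly between 13 and 18.
Integers 14 through 17 all lie strictly between 13 and 18.
Among integers, the simplest (lowest birthday = smallest |n|; 0 is born on day 0, +-n on day n) is 14.
No non-integer in the interval can be simpler: if x is a non-integer in the interval, then floor(x) or ceil(x) also lies in the interval (the interval contains an integer), and both are proper prefixes of x's sign expansion, i.e. born earlier. So the game value is 14.
Game value = 14

14


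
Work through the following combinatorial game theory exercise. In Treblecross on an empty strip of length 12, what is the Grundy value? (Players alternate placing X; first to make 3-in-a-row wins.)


Treblecross: place X on empty cells; 3-in-a-row wins.
Playing within two cells of an existing X lets the opponent win at once, so sensible play treats the cells i-2..i+2 around each X as dead. The player left with no safe cell loses, so this is a normal-play take-away game on strips of safe cells.
Placing X at cell i (0-indexed) of a strip of k safe cells leaves independent strips of sizes max(0, i-2) and max(0, k-i-3). Hence G(k) = mex{ G(max(0,i-2)) XOR G(max(0,k-i-3)) : 0 <= i < k }, with G(0) = 0.
G(1): splits (0,0):0^0=0 -> mex({0}) = 1
G(2): splits (0,0):0^0=0 -> mex({0}) = 1
G(3): splits (0,0):0^0=0 -> mex({0}) = 1
G(4): splits (0,1):0^1=1 (0,0):0^0=0 -> mex({0, 1}) = 2
G(5): splits (0,2):0^1=1 (0,1):0^1=1 (0,0):0^0=0 -> mex({0, 1}) = 2
G(6) = mex({1}) = 0
G(7) = mex({0, 1, 2}) = 3
G(8) = mex({0, 1, 2}) = 3
G(9) = mex({0, 2}) = 1
G(10) = mex({0, 2, 3}) = 1
G(11) = mex({0, 3}) = 1
G(12) = mex({1, 3}) = 0
Therefore G(12) = 0.

0


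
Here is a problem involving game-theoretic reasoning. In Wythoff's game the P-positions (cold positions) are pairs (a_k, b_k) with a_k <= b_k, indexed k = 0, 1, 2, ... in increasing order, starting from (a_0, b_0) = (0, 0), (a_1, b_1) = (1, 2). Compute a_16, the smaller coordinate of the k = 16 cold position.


By Wythoff's theorem, a_k = floor(k * phi) and b_k = floor(k * phi^2) = a_k + k, where phi = (1 + sqrt(5))/2 is the golden ratio.
phi = (1 + sqrt(5))/2 = 1.618034
k = 16
k * phi = 16 * 1.618034 = 25.888544
a_16 = floor(k * phi) = 25

25


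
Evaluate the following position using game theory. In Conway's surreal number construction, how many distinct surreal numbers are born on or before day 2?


Day 0: {|} = 0 is born. Count = 1.
Day n: the number of surreal numbers born by day n is 2^(n+1) - 1.
By day 0: 2^1 - 1 = 1
By day 1: 2^2 - 1 = 3
By day 2: 2^3 - 1 = 7
By day 2: 7 surreal numbers.

7


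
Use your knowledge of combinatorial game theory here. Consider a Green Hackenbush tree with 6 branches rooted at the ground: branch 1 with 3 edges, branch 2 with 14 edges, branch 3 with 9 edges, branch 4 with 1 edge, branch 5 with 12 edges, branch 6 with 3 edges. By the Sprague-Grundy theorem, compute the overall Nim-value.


The tree has 6 branches from the ground vertex.
In Green Hackenbush, the Nim-value of a simple path of length k is k.
Branch 1: length 3, Nim-value = 3
Branch 2: length 14, Nim-value = 14
Branch 3: length 9, Nim-value = 9
Branch 4: length 1, Nim-value = 1
Branch 5: length 12, Nim-value = 12
Branch 6: length 3, Nim-value = 3
Total Nim-value = XOR of all branch values:
0 XOR 3 = 3
3 XOR 14 = 13
13 XOR 9 = 4
4 XOR 1 = 5
5 XOR 12 = 9
9 XOR 3 = 10
Nim-value of the tree = 10

10


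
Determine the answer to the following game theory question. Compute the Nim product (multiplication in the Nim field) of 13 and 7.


Nim multiplication is bilinear over XOR: (u XOR v) * w = (u*w) XOR (v*w).
So we split each operand into its bit components and XOR the pairwise Nim products.
13 = 1 + 4 + 8 (as XOR of powers of 2).
7 = 1 + 2 + 4 (as XOR of powers of 2).
Using the standard Nim-product table on single bits:
  2*2 = 3,   2*4 = 8,   2*8 = 12,
  4*4 = 6,   4*8 = 11,  8*8 = 13,
and  1*x = x (identity), k*l = l*k (commutative).
Pairwise Nim products:
  1 * 1 = 1
  1 * 2 = 2
  1 * 4 = 4
  4 * 1 = 4
  4 * 2 = 8
  4 * 4 = 6
  8 * 1 = 8
  8 * 2 = 12
  8 * 4 = 11
XOR them: 1 XOR 2 XOR 4 XOR 4 XOR 8 XOR 6 XOR 8 XOR 12 XOR 11 = 2.
Result: 13 * 7 = 2 (in Nim).

2


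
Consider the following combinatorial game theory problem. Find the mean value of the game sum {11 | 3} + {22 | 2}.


G1 = {11 | 3}, G2 = {22 | 2}
Each is a switch {a | b} with numbers a > b; its mean value is (a + b)/2, and mean value is additive over game sums: m(G1 + G2) = m(G1) + m(G2).
Mean of G1 = (11 + (3))/2 = 14/2 = 7
Mean of G2 = (22 + (2))/2 = 24/2 = 12
Mean of G1 + G2 = 7 + 12 = 19

19


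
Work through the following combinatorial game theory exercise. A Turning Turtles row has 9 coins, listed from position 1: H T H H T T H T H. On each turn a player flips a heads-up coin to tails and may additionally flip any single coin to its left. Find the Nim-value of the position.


Coins: H T H H T T H T H
Key fact: a single head at position k behaves exactly like a Nim heap of size k (turning it to T and optionally flipping a coin at j < k corresponds to moving the heap from k to j, or to 0), and heads combine as a disjunctive sum (two heads at the same place would cancel, matching j XOR j = 0). So the Nim-value is the XOR of the 1-indexed positions of the heads.
Face-up positions (1-indexed): [1, 3, 4, 7, 9]
XOR 0 with 1: 0 XOR 1 = 1
XOR 1 with 3: 1 XOR 3 = 2
XOR 2 with 4: 2 XOR 4 = 6
XOR 6 with 7: 6 XOR 7 = 1
XOR 1 with 9: 1 XOR 9 = 8
Nim-value = 8

8


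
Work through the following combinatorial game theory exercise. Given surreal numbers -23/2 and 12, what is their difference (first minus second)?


x = -23/2, y = 12
Converting to common denominator: 2
x = -23/2, y = 24/2
x - y = -23/2 - 12 = -47/2

-47/2


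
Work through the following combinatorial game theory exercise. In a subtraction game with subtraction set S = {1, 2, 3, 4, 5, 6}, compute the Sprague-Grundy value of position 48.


The subtraction set is S = {1, 2, 3, 4, 5, 6}.
G(k) = mex{ G(k - s) : s in S, s <= k }. We compute iteratively: G(0) = 0.
G(1) = mex({0}) = 1
G(2) = mex({0, 1}) = 2
G(3) = mex({0, 1, 2}) = 3
G(4) = mex({0, 1, 2, 3}) = 4
G(5) = mex({0, 1, 2, 3, 4}) = 5
G(6) = mex({0, 1, 2, 3, 4, 5}) = 6
G(7) = mex({1, 2, 3, 4, 5, 6}) = 0
G(8) = mex({0, 2, 3, 4, 5, 6}) = 1
G(9) = mex({0, 1, 3, 4, 5, 6}) = 2
G(10) = mex({0, 1, 2, 4, 5, 6}) = 3
G(11) = mex({0, 1, 2, 3, 5, 6}) = 4
G(12) = mex({0, 1, 2, 3, 4, 6}) = 5
Observe that G(7)..G(12) = 0, 1, 2, 3, 4, 5 repeats G(0)..G(5) = 0, 1, 2, 3, 4, 5.
For k >= max(S) = 6, G(k) is determined by the previous 6 values G(k-6)..G(k-1); a window of 6 consecutive values has recurred shifted by 7, so by induction G(k + 7) = G(k) for all k >= 0: the sequence is periodic from the start with period 7.
One period: G(0..6) = 0, 1, 2, 3, 4, 5, 6.
48 mod 7 = 6, so G(48) = G(6) = 6.

6


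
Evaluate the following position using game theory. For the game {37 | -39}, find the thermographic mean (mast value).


Game = {37 | -39}, a switch {a | b} with numbers a > b.
Its thermograph has left wall a - t and right wall b + t, which meet at t = (a - b)/2, where both equal (a + b)/2. So the mast (mean value) is at (a + b)/2.
Mean = (37 + (-39))/2 = -2/2 = -1

-1


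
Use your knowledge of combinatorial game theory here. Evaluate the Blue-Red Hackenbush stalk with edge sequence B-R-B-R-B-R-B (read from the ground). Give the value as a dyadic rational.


Edges (from ground): B-R-B-R-B-R-B
By Berlekamp's sign-expansion rule, a Blue-Red Hackenbush stalk has the value of the surreal number whose sign sequence is the edge sequence with B -> + and R -> -.
Sign sequence: +-+-+-+
Trace the sign expansion in the surreal number tree, starting from 0:
Edge 1: B (sign +) -> bounds (0, +inf), value = 1
Edge 2: R (sign -) -> bounds (0, 1), value = 1/2
Edge 3: B (sign +) -> bounds (1/2, 1), value = 3/4
Edge 4: R (sign -) -> bounds (1/2, 3/4), value = 5/8
Edge 5: B (sign +) -> bounds (5/8, 3/4), value = 11/16
Edge 6: R (sign -) -> bounds (5/8, 11/16), value = 21/32
Edge 7: B (sign +) -> bounds (21/32, 11/16), value = 43/64
Game value = 43/64

43/64


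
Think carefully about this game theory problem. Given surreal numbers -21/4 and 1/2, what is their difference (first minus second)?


x = -21/4, y = 1/2
Converting to common denominator: 4
x = -21/4, y = 2/4
x - y = -21/4 - 1/2 = -23/4

-23/4


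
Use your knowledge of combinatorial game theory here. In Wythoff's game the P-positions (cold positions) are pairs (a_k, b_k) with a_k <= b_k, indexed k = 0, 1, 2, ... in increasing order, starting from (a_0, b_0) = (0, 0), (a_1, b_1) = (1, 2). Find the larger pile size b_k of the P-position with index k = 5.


By Wythoff's theorem, a_k = floor(k * phi) and b_k = floor(k * phi^2) = a_k + k, where phi = (1 + sqrt(5))/2 is the golden ratio.
phi = (1 + sqrt(5))/2 = 1.618034
phi^2 = phi + 1 = 2.618034
k = 5
k * phi^2 = 5 * 2.618034 = 13.090170
b_5 = floor(k * phi^2) = 13 (check: a_5 + k = 8 + 5 = 13)

13


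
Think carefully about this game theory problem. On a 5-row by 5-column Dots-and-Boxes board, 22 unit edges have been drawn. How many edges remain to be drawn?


Grid: 5 x 5 boxes, i.e. 6 rows and 6 columns of dots.
Horizontal edges: (rows + 1) * cols = 6 * 5 = 30
Vertical edges: rows * (cols + 1) = 5 * 6 = 30
Total edges: 30 + 30 = 60
Edges drawn: 22
Remaining: 60 - 22 = 38

38


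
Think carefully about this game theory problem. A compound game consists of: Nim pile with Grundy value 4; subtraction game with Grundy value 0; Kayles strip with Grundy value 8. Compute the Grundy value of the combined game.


By the Sprague-Grundy theorem, the Grundy value of a sum of games is the XOR of individual Grundy values.
Nim pile: Grundy value = 4. Running XOR: 0 XOR 4 = 4
subtraction game: Grundy value = 0. Running XOR: 4 XOR 0 = 4
Kayles strip: Grundy value = 8. Running XOR: 4 XOR 8 = 12
The combined Grundy value is 12.

12


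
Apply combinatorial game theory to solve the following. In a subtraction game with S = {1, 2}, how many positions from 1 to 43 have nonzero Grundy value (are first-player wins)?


Subtraction set S = {1, 2}, so G(n) = n mod 3.
G(n) = 0 when n is a multiple of 3.
Multiples of 3 in [1, 43]: 14
N-positions (nonzero Grundy) = 43 - 14 = 29

29


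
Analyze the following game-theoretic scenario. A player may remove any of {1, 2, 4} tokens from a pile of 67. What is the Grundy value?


The subtraction set is S = {1, 2, 4}.
G(k) = mex{ G(k - s) : s in S, s <= k }. We compute iteratively: G(0) = 0.
G(1) = mex({0}) = 1
G(2) = mex({0, 1}) = 2
G(3) = mex({1, 2}) = 0
G(4) = mex({0, 2}) = 1
G(5) = mex({0, 1}) = 2
G(6) = mex({1, 2}) = 0
Observe that G(3)..G(6) = 0, 1, 2, 0 repeats G(0)..G(3) = 0, 1, 2, 0.
For k >= max(S) = 4, G(k) is determined by the previous 4 values G(k-4)..G(k-1); a window of 4 consecutive values has recurred shifted by 3, so by induction G(k + 3) = G(k) for all k >= 0: the sequence is periodic from the start with period 3.
One period: G(0..2) = 0, 1, 2.
67 mod 3 = 1, so G(67) = G(1) = 1.

1


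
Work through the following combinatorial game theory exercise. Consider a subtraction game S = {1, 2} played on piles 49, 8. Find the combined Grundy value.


Subtraction set: {1, 2}
For this subtraction set, G(n) = n mod 3 (period = max + 1 = 3).
Pile 1 (size 49): G(49) = 49 mod 3 = 1
Pile 2 (size 8): G(8) = 8 mod 3 = 2
Total Grundy value = XOR of all: 1 XOR 2 = 3

3


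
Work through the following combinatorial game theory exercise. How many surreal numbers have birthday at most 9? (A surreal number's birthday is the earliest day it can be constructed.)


Day 0: {|} = 0 is born. Count = 1.
Day n: the number of surreal numbers born by day n is 2^(n+1) - 1.
By day 0: 2^1 - 1 = 1
By day 1: 2^2 - 1 = 3
By day 2: 2^3 - 1 = 7
By day 3: 2^4 - 1 = 15
By day 4: 2^5 - 1 = 31
By day 5: 2^6 - 1 = 63
By day 6: 2^7 - 1 = 127
By day 7: 2^8 - 1 = 255
By day 8: 2^9 - 1 = 511
By day 9: 2^10 - 1 = 1023
By day 9: 1023 surreal numbers.

1023


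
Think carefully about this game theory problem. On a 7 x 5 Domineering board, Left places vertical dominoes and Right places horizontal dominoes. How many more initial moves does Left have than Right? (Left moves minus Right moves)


Board is 7 x 5 (rows x cols).
Left (vertical) placements: (rows-1) * cols = 6 * 5 = 30
Right (horizontal) placements: rows * (cols-1) = 7 * 4 = 28
Advantage = Left - Right = 30 - 28 = 2

2


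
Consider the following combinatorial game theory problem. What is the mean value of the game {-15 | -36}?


Game = {-15 | -36}, a switch {a | b} with numbers a > b.
Its thermograph has left wall a - t and right wall b + t, which meet at t = (a - b)/2, where both equal (a + b)/2. So the mast (mean value) is at (a + b)/2.
Mean = (-15 + (-36))/2 = -51/2 = -51/2

-51/2


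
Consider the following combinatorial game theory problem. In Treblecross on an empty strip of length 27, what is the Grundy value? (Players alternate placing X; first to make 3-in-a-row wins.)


Treblecross: place X on empty cells; 3-in-a-row wins.
Playing within two cells of an existing X lets the opponent win at once, so sensible play treats the cells i-2..i+2 around each X as dead. The player left with no safe cell loses, so this is a normal-play take-away game on strips of safe cells.
Placing X at cell i (0-indexed) of a strip of k safe cells leaves independent strips of sizes max(0, i-2) and max(0, k-i-3). Hence G(k) = mex{ G(max(0,i-2)) XOR G(max(0,k-i-3)) : 0 <= i < k }, with G(0) = 0.
G(1): splits (0,0):0^0=0 -> mex({0}) = 1
G(2): splits (0,0):0^0=0 -> mex({0}) = 1
G(3): splits (0,0):0^0=0 -> mex({0}) = 1
G(4): splits (0,1):0^1=1 (0,0):0^0=0 -> mex({0, 1}) = 2
G(5): splits (0,2):0^1=1 (0,1):0^1=1 (0,0):0^0=0 -> mex({0, 1}) = 2
G(6) = mex({1}) = 0
G(7) = mex({0, 1, 2}) = 3
G(8) = mex({0, 1, 2}) = 3
G(9) = mex({0, 2}) = 1
G(10) = mex({0, 2, 3}) = 1
G(11) = mex({0, 3}) = 1
G(12) = mex({1, 3}) = 0
G(13) = mex({0, 1, 2, 3}) = 4
G(14) = mex({0, 1, 2}) = 3
G(15) = mex({0, 1, 2}) = 3
G(16) = mex({0, 1, 2, 4}) = 3
G(17) = mex({0, 1, 3, 4}) = 2
G(18) = mex({0, 1, 3, 4}) = 2
G(19) = mex({0, 1, 3, 5}) = 2
G(20) = mex({0, 1, 2, 3, 5}) = 4
G(21) = mex({0, 1, 2, 3, 5}) = 4
G(22) = mex({1, 2, 6}) = 0
G(23) = mex({0, 1, 2, 3, 4, 6}) = 5
G(24) = mex({0, 1, 2, 3, 4}) = 5
G(25) = mex({0, 1, 3, 4, 7}) = 2
G(26) = mex({0, 1, 3, 4, 5, 7}) = 2
G(27) = mex({0, 1, 3, 5}) = 2
Therefore G(27) = 2.

2


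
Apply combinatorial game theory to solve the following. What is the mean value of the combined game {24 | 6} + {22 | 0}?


G1 = {24 | 6}, G2 = {22 | 0}
Each is a switch {a | b} with numbers a > b; its mean value is (a + b)/2, and mean value is additive over game sums: m(G1 + G2) = m(G1) + m(G2).
Mean of G1 = (24 + (6))/2 = 30/2 = 15
Mean of G2 = (22 + (0))/2 = 22/2 = 11
Mean of G1 + G2 = 15 + 11 = 26

26


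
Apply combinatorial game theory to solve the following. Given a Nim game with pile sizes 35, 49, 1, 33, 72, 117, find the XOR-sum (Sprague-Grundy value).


We need the XOR (exclusive or) of all pile sizes.
After XOR-ing pile 1 (size 35): 0 XOR 35 = 35
After XOR-ing pile 2 (size 49): 35 XOR 49 = 18
After XOR-ing pile 3 (size 1): 18 XOR 1 = 19
After XOR-ing pile 4 (size 33): 19 XOR 33 = 50
After XOR-ing pile 5 (size 72): 50 XOR 72 = 122
After XOR-ing pile 6 (size 117): 122 XOR 117 = 15
The Nim-value of this position is 15.

15


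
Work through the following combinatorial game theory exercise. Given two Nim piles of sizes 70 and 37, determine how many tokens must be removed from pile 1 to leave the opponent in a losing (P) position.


Piles: 70 and 37
Current XOR: 70 XOR 37 = 99 (non-zero, so this is an N-position).
To make the XOR zero, we need to find a move that balances the piles.
For pile 1 (size 70): target = 70 XOR 99 = 37
We reduce pile 1 from 70 to 37.
Tokens removed: 70 - 37 = 33
Verification: 37 XOR 37 = 0

33


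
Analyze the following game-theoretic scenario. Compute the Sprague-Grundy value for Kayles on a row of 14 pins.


Kayles: a move removes 1 or 2 adjacent pins from a contiguous row.
Removing pins from a row of k leaves two independent rows (a, b) with a + b = k - 1 (one pin) or a + b = k - 2 (two pins); an end removal gives a = 0.
By Sprague-Grundy, G(k) = mex{ G(a) XOR G(b) } over all these splits. G(0) = 0.
G(1): splits (0,0):0^0=0 -> mex({0}) = 1
G(2): splits (0,1):0^1=1 (0,0):0^0=0 -> mex({0, 1}) = 2
G(3): splits (0,2):0^2=2 (1,1):1^1=0 (0,1):0^1=1 -> mex({0, 1, 2}) = 3
G(4): splits (0,3):0^3=3 (1,2):1^2=3 (0,2):0^2=2 (1,1):1^1=0 -> mex({0, 2, 3}) = 1
G(5): splits (0,4):0^1=1 (1,3):1^3=2 (2,2):2^2=0 (0,3):0^3=3 (1,2):1^2=3 -> mex({0, 1, 2, 3}) = 4
G(6) = mex({0, 1, 2, 4}) = 3
G(7) = mex({0, 1, 3, 4, 5}) = 2
G(8) = mex({0, 2, 3, 5, 6}) = 1
G(9) = mex({0, 1, 2, 3, 6, 7}) = 4
G(10) = mex({0, 1, 3, 4, 5, 7}) = 2
G(11) = mex({0, 1, 2, 3, 4, 5}) = 6
G(12) = mex({0, 1, 2, 3, 5, 6, 7}) = 4
G(13) = mex({0, 2, 3, 4, 6, 7}) = 1
G(14) = mex({0, 1, 4, 5, 6, 7}) = 2
Therefore G(14) = 2.

2


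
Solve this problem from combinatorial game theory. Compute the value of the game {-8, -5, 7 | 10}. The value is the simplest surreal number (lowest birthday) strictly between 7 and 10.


Left options: {-8, -5, 7}, max = 7
Right options: {10}, min = 10
All options are numbers and max(Left) < min(Right), so by the simplicity theorem the value is the simplest (earliest-born) number strictly between 7 and 10.
Integers 8 through 9 all lie strictly between 7 and 10.
Among integers, the simplest (lowest birthday = smallest |n|; 0 is born on day 0, +-n on day n) is 8.
No non-integer in the interval can be simpler: if x is a non-integer in the interval, then floor(x) or ceil(x) also lies in the interval (the interval contains an integer), and both are proper prefixes of x's sign expansion, i.e. born earlier. So the game value is 8.
Game value = 8

8


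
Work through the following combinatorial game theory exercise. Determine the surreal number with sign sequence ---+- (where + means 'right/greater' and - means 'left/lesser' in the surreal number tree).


Sign expansion: ---+-
Rule: track bounds (lo, hi), initially (-inf, +inf). On '+', the current value becomes lo and we move to the simplest number in (value, hi): value + 1 if hi = +inf, otherwise the midpoint (value + hi)/2. On '-', the current value becomes hi and we move to value - 1 if lo = -inf, otherwise the midpoint (lo + value)/2.
Start at 0.
Step 1: sign = -, move left. Bounds: (-inf, 0). Value = -1
Step 2: sign = -, move left. Bounds: (-inf, -1). Value = -2
Step 3: sign = -, move left. Bounds: (-inf, -2). Value = -3
Step 4: sign = +, move right. Bounds: (-3, -2). Value = -5/2
Step 5: sign = -, move left. Bounds: (-3, -5/2). Value = -11/4
The surreal number with sign expansion ---+- is -11/4.

-11/4


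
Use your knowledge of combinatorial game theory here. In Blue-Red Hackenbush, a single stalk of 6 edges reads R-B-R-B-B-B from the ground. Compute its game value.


Edges (from ground): R-B-R-B-B-B
By Berlekamp's sign-expansion rule, a Blue-Red Hackenbush stalk has the value of the surreal number whose sign sequence is the edge sequence with B -> + and R -> -.
Sign sequence: -+-+++
Trace the sign expansion in the surreal number tree, starting from 0:
Edge 1: R (sign -) -> bounds (-inf, 0), value = -1
Edge 2: B (sign +) -> bounds (-1, 0), value = -1/2
Edge 3: R (sign -) -> bounds (-1, -1/2), value = -3/4
Edge 4: B (sign +) -> bounds (-3/4, -1/2), value = -5/8
Edge 5: B (sign +) -> bounds (-5/8, -1/2), value = -9/16
Edge 6: B (sign +) -> bounds (-9/16, -1/2), value = -17/32
Game value = -17/32

-17/32


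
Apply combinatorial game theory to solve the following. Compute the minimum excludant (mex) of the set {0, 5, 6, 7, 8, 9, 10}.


Set = {0, 5, 6, 7, 8, 9, 10}
0 is in the set.
1 is NOT in the set. This is the mex.
mex = 1

1


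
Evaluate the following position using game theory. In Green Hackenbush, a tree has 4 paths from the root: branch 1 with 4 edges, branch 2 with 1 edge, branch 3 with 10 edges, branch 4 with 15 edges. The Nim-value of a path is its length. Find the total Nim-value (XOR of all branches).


The tree has 4 branches from the ground vertex.
In Green Hackenbush, the Nim-value of a simple path of length k is k.
Branch 1: length 4, Nim-value = 4
Branch 2: length 1, Nim-value = 1
Branch 3: length 10, Nim-value = 10
Branch 4: length 15, Nim-value = 15
Total Nim-value = XOR of all branch values:
0 XOR 4 = 4
4 XOR 1 = 5
5 XOR 10 = 15
15 XOR 15 = 0
Nim-value of the tree = 0

0


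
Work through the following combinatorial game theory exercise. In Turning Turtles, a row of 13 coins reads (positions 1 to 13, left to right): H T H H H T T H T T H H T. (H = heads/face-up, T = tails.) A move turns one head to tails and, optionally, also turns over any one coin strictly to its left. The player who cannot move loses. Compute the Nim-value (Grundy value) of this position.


Coins: H T H H H T T H T T H H T
Key fact: a single head at position k behaves exactly like a Nim heap of size k (turning it to T and optionally flipping a coin at j < k corresponds to moving the heap from k to j, or to 0), and heads combine as a disjunctive sum (two heads at the same place would cancel, matching j XOR j = 0). So the Nim-value is the XOR of the 1-indexed positions of the heads.
Face-up positions (1-indexed): [1, 3, 4, 5, 8, 11, 12]
XOR 0 with 1: 0 XOR 1 = 1
XOR 1 with 3: 1 XOR 3 = 2
XOR 2 with 4: 2 XOR 4 = 6
XOR 6 with 5: 6 XOR 5 = 3
XOR 3 with 8: 3 XOR 8 = 11
XOR 11 with 11: 11 XOR 11 = 0
XOR 0 with 12: 0 XOR 12 = 12
Nim-value = 12

12


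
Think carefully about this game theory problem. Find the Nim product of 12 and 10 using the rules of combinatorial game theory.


Nim multiplication is bilinear over XOR: (u XOR v) * w = (u*w) XOR (v*w).
So we split each operand into its bit components and XOR the pairwise Nim products.
12 = 4 + 8 (as XOR of powers of 2).
10 = 2 + 8 (as XOR of powers of 2).
Using the standard Nim-product table on single bits:
  2*2 = 3,   2*4 = 8,   2*8 = 12,
  4*4 = 6,   4*8 = 11,  8*8 = 13,
and  1*x = x (identity), k*l = l*k (commutative).
Pairwise Nim products:
  4 * 2 = 8
  4 * 8 = 11
  8 * 2 = 12
  8 * 8 = 13
XOR them: 8 XOR 11 XOR 12 XOR 13 = 2.
Result: 12 * 10 = 2 (in Nim).

2


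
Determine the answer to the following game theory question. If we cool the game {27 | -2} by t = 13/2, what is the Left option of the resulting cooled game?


Original game: {27 | -2} (a switch {a | b} with a > b).
Cooling by t (for t below the temperature (a - b)/2 = 29/2) taxes each move by t: {a | b} cooled by t is {a - t | b + t}.
Cooling amount: t = 13/2
Cooled Left option: 27 - 13/2 = 41/2
Cooled Right option: -2 + 13/2 = 9/2
Cooled game: {41/2 | 9/2}
Left option = 41/2

41/2
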